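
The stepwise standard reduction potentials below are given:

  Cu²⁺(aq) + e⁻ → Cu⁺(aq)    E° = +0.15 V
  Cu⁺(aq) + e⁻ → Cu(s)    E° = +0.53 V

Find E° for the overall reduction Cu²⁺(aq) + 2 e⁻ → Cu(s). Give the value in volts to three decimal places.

Adding the free-energy changes (−nFE°) of the two steps gives −n₃FE°₃ = −n₁FE°₁ − n₂FE°₂.
E°₃ = (1×+0.15 + 1×+0.53) / 2 = (+0.680) / 2 = +0.340 V.

+0.340 V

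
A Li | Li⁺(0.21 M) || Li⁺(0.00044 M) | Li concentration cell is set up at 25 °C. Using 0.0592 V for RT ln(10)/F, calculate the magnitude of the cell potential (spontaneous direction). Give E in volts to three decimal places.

For a concentration cell E°cell = 0. The 0.21 M side is the cathode (reduction is favoured where [Li⁺] is higher).
With n = 1, E = −(0.0592/1) log([Li⁺]ₐₙ/[Li⁺]꜀ₐₜ) = −(0.0592/1) log(0.00044/0.21) = −(0.0592/1)(-2.679) = +0.159 V.

+0.159 V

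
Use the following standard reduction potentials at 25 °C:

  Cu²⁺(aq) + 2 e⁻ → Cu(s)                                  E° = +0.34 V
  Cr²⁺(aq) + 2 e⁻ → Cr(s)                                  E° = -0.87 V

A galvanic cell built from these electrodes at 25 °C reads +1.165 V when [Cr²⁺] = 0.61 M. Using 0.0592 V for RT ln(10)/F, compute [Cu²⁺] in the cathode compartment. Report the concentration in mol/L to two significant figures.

0.018 M

Cu²⁺/Cu is the cathode, Cr²⁺/Cr the anode: E°cell = +1.21 V, n = 2.
Overall reaction: Cu²⁺(aq) + Cr(s) → Cu(s) + Cr²⁺(aq); Q = [Cr²⁺]^1/[Cu²⁺]^1.
From E = E° − (0.0592/n) log Q: log Q = (E° − E)·n/0.0592 = (+1.21 − (+1.165))·2/0.0592 = 1.5203.
So 1·log[Cu²⁺] = 1·log(0.61) − log Q = -0.2147 − (1.5203) = -1.7350; [Cu²⁺] = 10^(-1.7350) ≈ 0.018 M.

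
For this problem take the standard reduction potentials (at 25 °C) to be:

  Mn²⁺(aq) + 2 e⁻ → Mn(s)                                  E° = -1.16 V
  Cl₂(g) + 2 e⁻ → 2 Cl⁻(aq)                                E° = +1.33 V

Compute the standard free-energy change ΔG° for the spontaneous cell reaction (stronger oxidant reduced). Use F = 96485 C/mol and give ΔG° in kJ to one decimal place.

-480.5 kJ

Cl₂/Cl⁻ (E° = +1.33 V) is the cathode; Mn²⁺/Mn (E° = -1.16 V) is the anode, so E°cell = +2.49 V.
Balancing electrons gives n = 2 (lcm of 2 and 2).
ΔG° = −nFE° = −(2)(96485)(+2.49) = -480,495 J = -480.5 kJ.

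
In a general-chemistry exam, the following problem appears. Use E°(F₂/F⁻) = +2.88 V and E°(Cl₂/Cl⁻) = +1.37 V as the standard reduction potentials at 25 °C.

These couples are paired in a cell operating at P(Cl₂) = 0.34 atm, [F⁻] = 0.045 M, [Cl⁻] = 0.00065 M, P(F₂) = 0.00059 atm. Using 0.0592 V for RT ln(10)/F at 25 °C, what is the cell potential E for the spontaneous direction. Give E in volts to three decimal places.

+1.319 V

F₂/F⁻ is the cathode (higher E°), Cl₂/Cl⁻ the anode: E°cell = +2.88 − (+1.37) = +1.51 V, n = 2.
Overall: F₂(g) + 2 Cl⁻(aq) → 2 F⁻(aq) + Cl₂(g)
Q = [F⁻]^2·P(Cl₂) / (P(F₂)·[Cl⁻]^2); log Q = 6.441.
E = E° − (0.0592/n) log Q = +1.51 − (0.0592/2)(6.441) = +1.319 V.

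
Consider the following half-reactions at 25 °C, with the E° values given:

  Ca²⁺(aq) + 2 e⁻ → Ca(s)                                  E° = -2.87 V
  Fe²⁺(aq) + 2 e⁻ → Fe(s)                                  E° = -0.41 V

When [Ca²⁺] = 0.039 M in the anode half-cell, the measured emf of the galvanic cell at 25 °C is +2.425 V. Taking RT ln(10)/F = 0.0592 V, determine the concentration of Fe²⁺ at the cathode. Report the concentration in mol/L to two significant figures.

0.0026 M

Fe²⁺/Fe is the cathode, Ca²⁺/Ca the anode: E°cell = +2.46 V, n = 2.
Overall reaction: Fe²⁺(aq) + Ca(s) → Fe(s) + Ca²⁺(aq); Q = [Ca²⁺]^1/[Fe²⁺]^1.
From E = E° − (0.0592/n) log Q: log Q = (E° − E)·n/0.0592 = (+2.46 − (+2.425))·2/0.0592 = 1.1824.
So 1·log[Fe²⁺] = 1·log(0.039) − log Q = -1.4089 − (1.1824) = -2.5913; [Fe²⁺] = 10^(-2.5913) ≈ 0.0026 M.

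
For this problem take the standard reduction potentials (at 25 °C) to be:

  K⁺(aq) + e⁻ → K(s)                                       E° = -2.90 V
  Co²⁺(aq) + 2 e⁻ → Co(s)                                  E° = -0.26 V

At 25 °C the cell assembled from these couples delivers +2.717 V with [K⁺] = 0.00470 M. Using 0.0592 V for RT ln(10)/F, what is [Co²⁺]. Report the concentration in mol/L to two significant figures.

Co²⁺/Co is the cathode, K⁺/K the anode: E°cell = +2.64 V, n = 2.
Overall reaction: Co²⁺(aq) + 2 K(s) → Co(s) + 2 K⁺(aq); Q = [K⁺]^2/[Co²⁺]^1.
From E = E° − (0.0592/n) log Q: log Q = (E° − E)·n/0.0592 = (+2.64 − (+2.717))·2/0.0592 = -2.6014.
So 1·log[Co²⁺] = 2·log(0.0047) − log Q = -4.6558 − (-2.6014) = -2.0544; [Co²⁺] = 10^(-2.0544) ≈ 0.0088 M.

0.0088 M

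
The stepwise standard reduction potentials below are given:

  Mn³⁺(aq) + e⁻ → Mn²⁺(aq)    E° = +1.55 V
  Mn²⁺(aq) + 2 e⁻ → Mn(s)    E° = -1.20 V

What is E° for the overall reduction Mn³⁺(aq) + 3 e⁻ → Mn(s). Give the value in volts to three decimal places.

Standard free energies of sequential steps add: ΔG°₃ = ΔG°₁ + ΔG°₂, so n₃E°₃ = n₁E°₁ + n₂E°₂.
E°₃ = (1×+1.55 + 2×-1.20) / 3 = (-0.850) / 3 = -0.283 V.

-0.283 V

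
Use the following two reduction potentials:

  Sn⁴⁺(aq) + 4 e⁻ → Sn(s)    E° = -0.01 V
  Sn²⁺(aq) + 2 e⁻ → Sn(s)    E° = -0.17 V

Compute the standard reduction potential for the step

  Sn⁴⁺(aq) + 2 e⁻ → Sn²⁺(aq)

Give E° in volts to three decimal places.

+0.150 V

Sequential free energies add, so n₃E°₃ = n₁E°₁ + n₂E°₂.
With n₃ = 4, and the known step contributing 2×(-0.17) V, the unknown satisfies 2·E° = 4×(-0.01) − 2×(-0.17) = +0.300.
E° = +0.300 / 2 = +0.150 V.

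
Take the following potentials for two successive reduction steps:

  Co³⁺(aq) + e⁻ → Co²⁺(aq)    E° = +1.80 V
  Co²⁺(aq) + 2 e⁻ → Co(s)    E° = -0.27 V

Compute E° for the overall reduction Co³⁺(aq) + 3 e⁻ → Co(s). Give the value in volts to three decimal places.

+0.420 V

Since ΔG° = −nFE° is additive over sequential reductions, n₃E°₃ = n₁E°₁ + n₂E°₂.
E°₃ = (1×+1.80 + 2×-0.27) / 3 = (+1.260) / 3 = +0.420 V.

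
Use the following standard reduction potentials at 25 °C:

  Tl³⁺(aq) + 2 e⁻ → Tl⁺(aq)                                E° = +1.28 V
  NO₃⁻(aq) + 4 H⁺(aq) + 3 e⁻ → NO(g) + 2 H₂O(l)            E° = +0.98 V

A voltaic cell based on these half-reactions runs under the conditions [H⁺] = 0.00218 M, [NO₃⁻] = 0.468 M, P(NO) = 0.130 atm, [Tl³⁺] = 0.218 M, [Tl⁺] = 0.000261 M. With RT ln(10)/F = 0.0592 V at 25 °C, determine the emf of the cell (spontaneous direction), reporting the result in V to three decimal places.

Tl³⁺/Tl⁺ is the cathode (higher E°), NO₃⁻/NO the anode: E°cell = +1.28 − (+0.98) = +0.30 V, n = 6.
Overall: 3 Tl³⁺(aq) + 2 NO(g) + 4 H₂O(l) → 3 Tl⁺(aq) + 2 NO₃⁻(aq) + 8 H⁺(aq)
Q = [Tl⁺]^3·[NO₃⁻]^2·[H⁺]^8 / ([Tl³⁺]^3·P(NO)^2); log Q = -28.945.
E = E° − (0.0592/n) log Q = +0.30 − (0.0592/6)(-28.945) = +0.586 V.

+0.586 V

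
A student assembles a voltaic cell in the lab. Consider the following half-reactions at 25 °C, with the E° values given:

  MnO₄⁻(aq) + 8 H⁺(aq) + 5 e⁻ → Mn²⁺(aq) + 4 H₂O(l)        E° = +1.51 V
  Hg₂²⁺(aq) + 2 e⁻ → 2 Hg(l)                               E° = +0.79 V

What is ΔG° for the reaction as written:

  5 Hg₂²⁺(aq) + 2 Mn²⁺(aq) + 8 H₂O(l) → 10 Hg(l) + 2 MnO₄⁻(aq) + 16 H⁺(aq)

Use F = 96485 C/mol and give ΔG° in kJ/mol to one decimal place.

+694.7 kJ/mol

As written, Hg₂²⁺/Hg is reduced (cathode) and MnO₄⁻/Mn²⁺ is oxidised (anode), so E°cell = (+0.79) − (+1.51) = -0.72 V.
Balancing electrons gives n = 10.
ΔG° = −nFE° = −(10)(96485)(-0.72) = 694,692 J = +694.7 kJ/mol.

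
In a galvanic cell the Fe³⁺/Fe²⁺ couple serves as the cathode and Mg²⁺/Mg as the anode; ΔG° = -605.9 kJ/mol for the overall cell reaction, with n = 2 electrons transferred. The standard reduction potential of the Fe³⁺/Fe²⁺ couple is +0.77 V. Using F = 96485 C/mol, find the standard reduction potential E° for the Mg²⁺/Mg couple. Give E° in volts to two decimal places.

-2.37 V

E°cell = −ΔG°/(nF) = −(-605.9×10³)/((2)(96485)) = +3.140 V.
Since Fe³⁺/Fe²⁺ is the cathode and Mg²⁺/Mg the anode, E°cell = E°(Fe³⁺/Fe²⁺) − E°(Mg²⁺/Mg).
So E°(Mg²⁺/Mg) = E°(Fe³⁺/Fe²⁺) − E°cell = (+0.77) − (+3.140) = -2.37 V.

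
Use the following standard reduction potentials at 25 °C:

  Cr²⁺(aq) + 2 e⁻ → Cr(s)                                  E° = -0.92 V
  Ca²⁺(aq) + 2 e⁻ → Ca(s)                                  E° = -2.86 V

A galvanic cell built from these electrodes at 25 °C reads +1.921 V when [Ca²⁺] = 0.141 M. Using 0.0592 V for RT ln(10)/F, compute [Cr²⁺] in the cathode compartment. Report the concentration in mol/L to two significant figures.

0.032 M

Cr²⁺/Cr is the cathode, Ca²⁺/Ca the anode: E°cell = +1.94 V, n = 2.
Overall reaction: Cr²⁺(aq) + Ca(s) → Cr(s) + Ca²⁺(aq); Q = [Ca²⁺]^1/[Cr²⁺]^1.
From E = E° − (0.0592/n) log Q: log Q = (E° − E)·n/0.0592 = (+1.94 − (+1.921))·2/0.0592 = 0.6419.
So 1·log[Cr²⁺] = 1·log(0.141) − log Q = -0.8508 − (0.6419) = -1.4927; [Cr²⁺] = 10^(-1.4927) ≈ 0.032 M.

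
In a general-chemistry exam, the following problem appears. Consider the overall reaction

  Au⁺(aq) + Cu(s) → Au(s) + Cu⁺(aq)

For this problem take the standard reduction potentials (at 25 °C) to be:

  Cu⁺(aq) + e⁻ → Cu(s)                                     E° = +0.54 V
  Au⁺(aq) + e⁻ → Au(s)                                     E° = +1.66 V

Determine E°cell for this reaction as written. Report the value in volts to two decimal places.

+1.12 V

The Au⁺/Au couple has the higher reduction potential, so it is the cathode; Cu⁺/Cu is oxidised at the anode.
E°cell = E°(cathode) − E°(anode) = (+1.66) − (+0.54) = +1.12 V.
Since E°cell > 0, the reaction is spontaneous under standard conditions.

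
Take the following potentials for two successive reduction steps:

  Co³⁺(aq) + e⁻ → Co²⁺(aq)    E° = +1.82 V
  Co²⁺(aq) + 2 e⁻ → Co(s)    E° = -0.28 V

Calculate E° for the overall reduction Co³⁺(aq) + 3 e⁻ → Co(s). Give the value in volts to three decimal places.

+0.420 V

Adding the free-energy changes (−nFE°) of the two steps gives −n₃FE°₃ = −n₁FE°₁ − n₂FE°₂.
E°₃ = (1×+1.82 + 2×-0.28) / 3 = (+1.260) / 3 = +0.420 V.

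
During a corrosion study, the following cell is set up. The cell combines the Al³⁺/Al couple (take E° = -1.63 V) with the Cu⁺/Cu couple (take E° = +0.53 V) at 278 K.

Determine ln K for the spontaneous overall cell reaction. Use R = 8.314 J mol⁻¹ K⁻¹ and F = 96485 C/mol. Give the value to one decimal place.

270.5

Cathode: Cu⁺/Cu; anode: Al³⁺/Al. E°cell = (+0.53) − (-1.63) = +2.16 V, with n = 3.
ΔG° = −nFE° = −RT ln K, so ln K = nFE°/(RT) = (3)(96485)(+2.16) / ((8.314)(278)) = 270.508.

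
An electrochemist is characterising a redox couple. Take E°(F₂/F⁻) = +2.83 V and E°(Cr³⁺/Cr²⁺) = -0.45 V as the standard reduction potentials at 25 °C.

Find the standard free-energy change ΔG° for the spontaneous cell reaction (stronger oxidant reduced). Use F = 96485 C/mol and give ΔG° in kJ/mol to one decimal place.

-632.9 kJ/mol

F₂/F⁻ (E° = +2.83 V) is the cathode; Cr³⁺/Cr²⁺ (E° = -0.45 V) is the anode, so E°cell = +3.28 V.
Balancing electrons gives n = 2 (lcm of 2 and 1).
ΔG° = −nFE° = −(2)(96485)(+3.28) = -632,942 J = -632.9 kJ/mol.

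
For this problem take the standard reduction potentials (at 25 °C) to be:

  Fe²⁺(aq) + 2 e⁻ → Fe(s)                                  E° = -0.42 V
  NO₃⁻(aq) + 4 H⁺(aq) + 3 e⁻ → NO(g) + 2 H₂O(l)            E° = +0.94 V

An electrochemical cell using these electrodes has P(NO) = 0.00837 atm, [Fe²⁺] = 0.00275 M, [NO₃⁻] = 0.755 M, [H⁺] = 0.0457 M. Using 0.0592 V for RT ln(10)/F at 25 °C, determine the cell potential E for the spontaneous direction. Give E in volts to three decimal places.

+1.369 V

NO₃⁻/NO is the cathode (higher E°), Fe²⁺/Fe the anode: E°cell = +0.94 − (-0.42) = +1.36 V, n = 6.
Overall: 2 NO₃⁻(aq) + 8 H⁺(aq) + 3 Fe(s) → 2 NO(g) + 4 H₂O(l) + 3 Fe²⁺(aq)
Q = P(NO)^2·[Fe²⁺]^3 / ([NO₃⁻]^2·[H⁺]^8); log Q = -0.872.
E = E° − (0.0592/n) log Q = +1.36 − (0.0592/6)(-0.872) = +1.369 V.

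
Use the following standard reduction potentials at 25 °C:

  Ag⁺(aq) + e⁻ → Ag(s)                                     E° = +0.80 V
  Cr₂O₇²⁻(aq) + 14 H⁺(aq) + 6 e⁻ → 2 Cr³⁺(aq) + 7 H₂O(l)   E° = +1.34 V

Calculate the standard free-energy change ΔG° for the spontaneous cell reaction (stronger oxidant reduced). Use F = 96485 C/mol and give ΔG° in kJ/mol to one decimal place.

-312.6 kJ/mol

Cr₂O₇²⁻/Cr³⁺ (E° = +1.34 V) is the cathode; Ag⁺/Ag (E° = +0.80 V) is the anode, so E°cell = +0.54 V.
Balancing electrons gives n = 6 (lcm of 6 and 1).
ΔG° = −nFE° = −(6)(96485)(+0.54) = -312,611 J = -312.6 kJ/mol.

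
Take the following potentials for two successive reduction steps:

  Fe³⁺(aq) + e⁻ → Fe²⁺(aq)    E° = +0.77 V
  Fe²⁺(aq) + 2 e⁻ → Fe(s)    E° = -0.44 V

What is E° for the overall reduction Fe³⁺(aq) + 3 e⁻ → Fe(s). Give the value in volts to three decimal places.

-0.037 V

Adding the free-energy changes (−nFE°) of the two steps gives −n₃FE°₃ = −n₁FE°₁ − n₂FE°₂.
E°₃ = (1×+0.77 + 2×-0.44) / 3 = (-0.110) / 3 = -0.037 V.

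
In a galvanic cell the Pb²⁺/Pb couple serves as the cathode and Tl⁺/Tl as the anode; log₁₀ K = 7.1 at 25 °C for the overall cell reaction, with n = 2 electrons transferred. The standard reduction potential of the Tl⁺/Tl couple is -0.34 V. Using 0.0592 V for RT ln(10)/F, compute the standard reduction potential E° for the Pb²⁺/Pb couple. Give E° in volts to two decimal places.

E°cell = (0.0592/n)·log K = (0.0592/2)(7.1) = +0.210 V.
Since Pb²⁺/Pb is the cathode and Tl⁺/Tl the anode, E°cell = E°(Pb²⁺/Pb) − E°(Tl⁺/Tl).
So E°(Pb²⁺/Pb) = E°cell + E°(Tl⁺/Tl) = +0.210 + (-0.34) = -0.13 V.

-0.13 V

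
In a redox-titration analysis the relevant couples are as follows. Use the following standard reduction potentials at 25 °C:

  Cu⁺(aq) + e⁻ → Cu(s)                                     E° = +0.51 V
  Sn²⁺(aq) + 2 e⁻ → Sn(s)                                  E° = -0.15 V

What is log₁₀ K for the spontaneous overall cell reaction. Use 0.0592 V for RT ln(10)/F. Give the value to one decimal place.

Cathode: Cu⁺/Cu; anode: Sn²⁺/Sn. E°cell = +0.66 V, n = 2.
log K = nE°cell / 0.0592 = (2)(+0.66) / 0.0592 = 22.3.

22.3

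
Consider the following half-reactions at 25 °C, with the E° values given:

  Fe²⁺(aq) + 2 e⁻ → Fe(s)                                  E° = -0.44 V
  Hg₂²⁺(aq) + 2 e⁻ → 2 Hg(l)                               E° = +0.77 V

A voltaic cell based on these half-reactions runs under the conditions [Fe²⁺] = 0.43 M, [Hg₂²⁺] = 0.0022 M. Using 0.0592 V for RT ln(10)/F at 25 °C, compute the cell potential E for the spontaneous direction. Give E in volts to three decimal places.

Hg₂²⁺/Hg is the cathode (higher E°), Fe²⁺/Fe the anode: E°cell = +0.77 − (-0.44) = +1.21 V, n = 2.
Overall: Hg₂²⁺(aq) + Fe(s) → 2 Hg(l) + Fe²⁺(aq)
Q = [Fe²⁺] / ([Hg₂²⁺]); log Q = 2.291.
E = E° − (0.0592/n) log Q = +1.21 − (0.0592/2)(2.291) = +1.142 V.

+1.142 V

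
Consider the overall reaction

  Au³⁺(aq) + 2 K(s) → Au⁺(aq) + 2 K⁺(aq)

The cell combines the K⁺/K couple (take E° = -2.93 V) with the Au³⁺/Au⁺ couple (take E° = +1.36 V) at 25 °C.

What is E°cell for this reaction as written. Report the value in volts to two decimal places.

The Au³⁺/Au⁺ couple has the higher reduction potential, so it is the cathode; K⁺/K is oxidised at the anode.
E°cell = E°(cathode) − E°(anode) = (+1.36) − (-2.93) = +4.29 V.
Since E°cell > 0, the reaction is spontaneous under standard conditions.

+4.29 V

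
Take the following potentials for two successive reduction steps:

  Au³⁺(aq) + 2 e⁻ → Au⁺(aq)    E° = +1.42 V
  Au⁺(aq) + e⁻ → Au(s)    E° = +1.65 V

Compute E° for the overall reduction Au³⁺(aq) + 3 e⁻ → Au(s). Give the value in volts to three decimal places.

Standard free energies of sequential steps add: ΔG°₃ = ΔG°₁ + ΔG°₂, so n₃E°₃ = n₁E°₁ + n₂E°₂.
E°₃ = (2×+1.42 + 1×+1.65) / 3 = (+4.490) / 3 = +1.497 V.

+1.497 V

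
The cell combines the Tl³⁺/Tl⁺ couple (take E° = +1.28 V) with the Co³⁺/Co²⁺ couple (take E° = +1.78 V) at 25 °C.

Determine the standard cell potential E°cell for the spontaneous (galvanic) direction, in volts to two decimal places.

+0.50 V

The Co³⁺/Co²⁺ couple has the higher reduction potential, so it is the cathode; Tl³⁺/Tl⁺ is oxidised at the anode.
E°cell = E°(cathode) − E°(anode) = (+1.78) − (+1.28) = +0.50 V.
Since E°cell > 0, the reaction is spontaneous under standard conditions.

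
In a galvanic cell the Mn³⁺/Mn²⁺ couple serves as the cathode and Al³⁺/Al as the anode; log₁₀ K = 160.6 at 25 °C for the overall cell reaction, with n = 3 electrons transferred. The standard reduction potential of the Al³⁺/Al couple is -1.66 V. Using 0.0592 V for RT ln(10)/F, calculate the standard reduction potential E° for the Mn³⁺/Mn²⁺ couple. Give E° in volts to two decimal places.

E°cell = (0.0592/n)·log K = (0.0592/3)(160.6) = +3.169 V.
Since Mn³⁺/Mn²⁺ is the cathode and Al³⁺/Al the anode, E°cell = E°(Mn³⁺/Mn²⁺) − E°(Al³⁺/Al).
So E°(Mn³⁺/Mn²⁺) = E°cell + E°(Al³⁺/Al) = +3.169 + (-1.66) = +1.51 V.

+1.51 V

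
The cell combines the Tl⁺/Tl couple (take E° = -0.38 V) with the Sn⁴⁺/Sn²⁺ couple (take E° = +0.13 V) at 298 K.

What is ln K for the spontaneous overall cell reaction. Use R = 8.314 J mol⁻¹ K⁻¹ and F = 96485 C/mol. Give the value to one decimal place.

39.7

Cathode: Sn⁴⁺/Sn²⁺; anode: Tl⁺/Tl. E°cell = (+0.13) − (-0.38) = +0.51 V, with n = 2.
ΔG° = −nFE° = −RT ln K, so ln K = nFE°/(RT) = (2)(96485)(+0.51) / ((8.314)(298)) = 39.722.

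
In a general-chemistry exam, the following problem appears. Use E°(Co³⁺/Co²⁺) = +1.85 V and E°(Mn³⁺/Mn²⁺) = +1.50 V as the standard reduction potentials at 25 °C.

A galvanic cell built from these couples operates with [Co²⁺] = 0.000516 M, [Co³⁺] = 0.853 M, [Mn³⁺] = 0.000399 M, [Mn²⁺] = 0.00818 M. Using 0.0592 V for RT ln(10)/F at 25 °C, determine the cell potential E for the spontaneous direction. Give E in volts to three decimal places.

+0.618 V

Co³⁺/Co²⁺ is the cathode (higher E°), Mn³⁺/Mn²⁺ the anode: E°cell = +1.85 − (+1.50) = +0.35 V, n = 1.
Overall: Co³⁺(aq) + Mn²⁺(aq) → Co²⁺(aq) + Mn³⁺(aq)
Q = [Co²⁺]·[Mn³⁺] / ([Co³⁺]·[Mn²⁺]); log Q = -4.530.
E = E° − (0.0592/n) log Q = +0.35 − (0.0592/1)(-4.530) = +0.618 V.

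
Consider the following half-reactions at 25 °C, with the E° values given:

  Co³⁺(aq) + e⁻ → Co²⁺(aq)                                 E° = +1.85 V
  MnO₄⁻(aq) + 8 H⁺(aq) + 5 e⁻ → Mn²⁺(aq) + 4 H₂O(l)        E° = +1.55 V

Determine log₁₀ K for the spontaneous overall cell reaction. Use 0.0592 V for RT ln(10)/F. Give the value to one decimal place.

Cathode: Co³⁺/Co²⁺; anode: MnO₄⁻/Mn²⁺. E°cell = +0.30 V, n = 5.
log K = nE°cell / 0.0592 = (5)(+0.30) / 0.0592 = 25.3.

25.3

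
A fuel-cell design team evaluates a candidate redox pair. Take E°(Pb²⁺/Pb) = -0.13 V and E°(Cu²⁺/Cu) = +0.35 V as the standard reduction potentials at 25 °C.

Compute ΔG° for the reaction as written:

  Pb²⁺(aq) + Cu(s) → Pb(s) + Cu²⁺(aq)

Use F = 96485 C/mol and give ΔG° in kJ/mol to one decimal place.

+92.6 kJ/mol

As written, Pb²⁺/Pb is reduced (cathode) and Cu²⁺/Cu is oxidised (anode), so E°cell = (-0.13) − (+0.35) = -0.48 V.
Balancing electrons gives n = 2.
ΔG° = −nFE° = −(2)(96485)(-0.48) = 92,626 J = +92.6 kJ/mol.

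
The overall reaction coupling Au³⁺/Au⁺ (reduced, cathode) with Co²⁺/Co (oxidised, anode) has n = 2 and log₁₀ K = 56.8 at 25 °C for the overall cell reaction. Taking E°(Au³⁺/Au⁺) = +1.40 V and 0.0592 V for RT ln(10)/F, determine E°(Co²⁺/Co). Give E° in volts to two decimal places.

-0.28 V

E°cell = (0.0592/n)·log K = (0.0592/2)(56.8) = +1.681 V.
Since Au³⁺/Au⁺ is the cathode and Co²⁺/Co the anode, E°cell = E°(Au³⁺/Au⁺) − E°(Co²⁺/Co).
So E°(Co²⁺/Co) = E°(Au³⁺/Au⁺) − E°cell = (+1.40) − (+1.681) = -0.28 V.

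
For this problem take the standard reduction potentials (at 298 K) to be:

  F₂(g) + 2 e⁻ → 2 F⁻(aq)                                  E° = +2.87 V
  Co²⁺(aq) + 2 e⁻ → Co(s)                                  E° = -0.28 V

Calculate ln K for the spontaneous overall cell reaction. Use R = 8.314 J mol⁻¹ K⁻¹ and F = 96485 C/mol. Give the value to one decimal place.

Cathode: F₂/F⁻; anode: Co²⁺/Co. E°cell = (+2.87) − (-0.28) = +3.15 V, with n = 2.
ΔG° = −nFE° = −RT ln K, so ln K = nFE°/(RT) = (2)(96485)(+3.15) / ((8.314)(298)) = 245.343.

245.3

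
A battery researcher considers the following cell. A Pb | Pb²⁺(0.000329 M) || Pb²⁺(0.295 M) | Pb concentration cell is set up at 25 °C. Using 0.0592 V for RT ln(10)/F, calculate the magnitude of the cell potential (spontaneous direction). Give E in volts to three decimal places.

For a concentration cell E°cell = 0. The 0.295 M side is the cathode (reduction is favoured where [Pb²⁺] is higher).
With n = 2, E = −(0.0592/2) log([Pb²⁺]ₐₙ/[Pb²⁺]꜀ₐₜ) = −(0.0592/2) log(0.000329/0.295) = −(0.0592/2)(-2.953) = +0.087 V.

+0.087 V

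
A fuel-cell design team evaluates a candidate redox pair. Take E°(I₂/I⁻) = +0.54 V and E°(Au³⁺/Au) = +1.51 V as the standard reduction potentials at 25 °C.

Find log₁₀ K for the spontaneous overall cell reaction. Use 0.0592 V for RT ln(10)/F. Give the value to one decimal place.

98.3

Cathode: Au³⁺/Au; anode: I₂/I⁻. E°cell = +0.97 V, n = 6.
log K = nE°cell / 0.0592 = (6)(+0.97) / 0.0592 = 98.3.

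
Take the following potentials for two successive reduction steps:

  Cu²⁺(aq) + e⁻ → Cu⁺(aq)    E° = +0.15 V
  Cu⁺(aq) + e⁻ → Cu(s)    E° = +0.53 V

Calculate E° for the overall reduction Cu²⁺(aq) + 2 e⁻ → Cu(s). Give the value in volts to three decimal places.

+0.340 V

Standard free energies of sequential steps add: ΔG°₃ = ΔG°₁ + ΔG°₂, so n₃E°₃ = n₁E°₁ + n₂E°₂.
E°₃ = (1×+0.15 + 1×+0.53) / 2 = (+0.680) / 2 = +0.340 V.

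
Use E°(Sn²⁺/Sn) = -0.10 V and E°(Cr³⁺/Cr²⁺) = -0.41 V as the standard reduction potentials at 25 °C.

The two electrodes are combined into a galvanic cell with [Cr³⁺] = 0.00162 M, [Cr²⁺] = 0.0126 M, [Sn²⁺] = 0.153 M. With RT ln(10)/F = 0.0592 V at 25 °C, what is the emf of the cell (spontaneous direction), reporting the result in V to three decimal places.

Sn²⁺/Sn is the cathode (higher E°), Cr³⁺/Cr²⁺ the anode: E°cell = -0.10 − (-0.41) = +0.31 V, n = 2.
Overall: Sn²⁺(aq) + 2 Cr²⁺(aq) → Sn(s) + 2 Cr³⁺(aq)
Q = [Cr³⁺]^2 / ([Sn²⁺]·[Cr²⁺]^2); log Q = -0.966.
E = E° − (0.0592/n) log Q = +0.31 − (0.0592/2)(-0.966) = +0.339 V.

+0.339 V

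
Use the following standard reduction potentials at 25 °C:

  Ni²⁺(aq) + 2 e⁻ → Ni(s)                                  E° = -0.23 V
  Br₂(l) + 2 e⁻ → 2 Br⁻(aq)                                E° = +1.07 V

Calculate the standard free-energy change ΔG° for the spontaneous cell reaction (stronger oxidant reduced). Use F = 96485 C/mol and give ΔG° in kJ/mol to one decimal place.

Br₂/Br⁻ (E° = +1.07 V) is the cathode; Ni²⁺/Ni (E° = -0.23 V) is the anode, so E°cell = +1.30 V.
Balancing electrons gives n = 2 (lcm of 2 and 2).
ΔG° = −nFE° = −(2)(96485)(+1.30) = -250,861 J = -250.9 kJ/mol.

-250.9 kJ/mol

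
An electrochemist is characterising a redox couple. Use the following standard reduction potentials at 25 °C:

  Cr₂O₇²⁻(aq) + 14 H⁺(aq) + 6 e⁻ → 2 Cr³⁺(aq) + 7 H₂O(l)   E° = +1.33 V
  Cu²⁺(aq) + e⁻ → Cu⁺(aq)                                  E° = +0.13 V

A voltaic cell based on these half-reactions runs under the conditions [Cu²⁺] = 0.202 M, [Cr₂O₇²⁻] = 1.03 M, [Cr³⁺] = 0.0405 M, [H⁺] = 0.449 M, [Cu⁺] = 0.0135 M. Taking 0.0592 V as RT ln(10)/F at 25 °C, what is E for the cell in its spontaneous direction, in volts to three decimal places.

Cr₂O₇²⁻/Cr³⁺ is the cathode (higher E°), Cu²⁺/Cu⁺ the anode: E°cell = +1.33 − (+0.13) = +1.20 V, n = 6.
Overall: Cr₂O₇²⁻(aq) + 14 H⁺(aq) + 6 Cu⁺(aq) → 2 Cr³⁺(aq) + 7 H₂O(l) + 6 Cu²⁺(aq)
Q = [Cr³⁺]^2·[Cu²⁺]^6 / ([Cr₂O₇²⁻]·[H⁺]^14·[Cu⁺]^6); log Q = 9.121.
E = E° − (0.0592/n) log Q = +1.20 − (0.0592/6)(9.121) = +1.110 V.

+1.110 V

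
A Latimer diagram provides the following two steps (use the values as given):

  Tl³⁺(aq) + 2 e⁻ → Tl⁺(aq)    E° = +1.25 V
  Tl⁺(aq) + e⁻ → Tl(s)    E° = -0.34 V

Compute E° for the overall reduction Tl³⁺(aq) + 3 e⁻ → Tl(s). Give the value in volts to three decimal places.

+0.720 V

Since ΔG° = −nFE° is additive over sequential reductions, n₃E°₃ = n₁E°₁ + n₂E°₂.
E°₃ = (2×+1.25 + 1×-0.34) / 3 = (+2.160) / 3 = +0.720 V.
E° values themselves are not directly additive — weighting by electron count is essential.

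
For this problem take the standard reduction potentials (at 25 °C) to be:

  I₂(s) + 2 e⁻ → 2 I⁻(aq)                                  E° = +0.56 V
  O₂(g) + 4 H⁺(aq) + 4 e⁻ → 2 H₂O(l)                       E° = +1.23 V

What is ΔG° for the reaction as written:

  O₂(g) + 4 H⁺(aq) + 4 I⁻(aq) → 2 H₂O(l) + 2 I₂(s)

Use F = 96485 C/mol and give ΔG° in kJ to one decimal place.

-258.6 kJ

As written, O₂/H₂O is reduced (cathode) and I₂/I⁻ is oxidised (anode), so E°cell = (+1.23) − (+0.56) = +0.67 V.
Balancing electrons gives n = 4.
ΔG° = −nFE° = −(4)(96485)(+0.67) = -258,580 J = -258.6 kJ.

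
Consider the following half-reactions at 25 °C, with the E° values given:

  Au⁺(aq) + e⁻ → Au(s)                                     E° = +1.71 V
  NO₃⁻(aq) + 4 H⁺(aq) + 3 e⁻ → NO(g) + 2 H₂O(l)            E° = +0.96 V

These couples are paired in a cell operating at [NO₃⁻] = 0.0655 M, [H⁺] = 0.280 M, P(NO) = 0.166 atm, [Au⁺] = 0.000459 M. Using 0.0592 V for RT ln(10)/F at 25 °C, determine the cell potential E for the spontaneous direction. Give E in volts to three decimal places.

Au⁺/Au is the cathode (higher E°), NO₃⁻/NO the anode: E°cell = +1.71 − (+0.96) = +0.75 V, n = 3.
Overall: 3 Au⁺(aq) + NO(g) + 2 H₂O(l) → 3 Au(s) + NO₃⁻(aq) + 4 H⁺(aq)
Q = [NO₃⁻]·[H⁺]^4 / ([Au⁺]^3·P(NO)); log Q = 7.399.
E = E° − (0.0592/n) log Q = +0.75 − (0.0592/3)(7.399) = +0.604 V.

+0.604 V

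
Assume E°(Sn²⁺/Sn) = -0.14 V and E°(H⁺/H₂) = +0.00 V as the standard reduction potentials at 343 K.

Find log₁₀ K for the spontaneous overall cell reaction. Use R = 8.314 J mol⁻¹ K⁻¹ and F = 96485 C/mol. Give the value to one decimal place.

4.1

Cathode: H⁺/H₂; anode: Sn²⁺/Sn. E°cell = (+0.00) − (-0.14) = +0.14 V, with n = 2.
ΔG° = −nFE° = −RT ln K, so ln K = nFE°/(RT) = (2)(96485)(+0.14) / ((8.314)(343)) = 9.474.
log₁₀ K = 9.474 / ln 10 = 4.1.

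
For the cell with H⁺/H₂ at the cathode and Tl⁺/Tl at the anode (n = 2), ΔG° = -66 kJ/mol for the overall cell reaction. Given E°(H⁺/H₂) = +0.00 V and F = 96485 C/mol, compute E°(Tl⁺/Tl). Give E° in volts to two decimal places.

-0.34 V

E°cell = −ΔG°/(nF) = −(-66×10³)/((2)(96485)) = +0.342 V.
Since H⁺/H₂ is the cathode and Tl⁺/Tl the anode, E°cell = E°(H⁺/H₂) − E°(Tl⁺/Tl).
So E°(Tl⁺/Tl) = E°(H⁺/H₂) − E°cell = (+0.00) − (+0.342) = -0.34 V.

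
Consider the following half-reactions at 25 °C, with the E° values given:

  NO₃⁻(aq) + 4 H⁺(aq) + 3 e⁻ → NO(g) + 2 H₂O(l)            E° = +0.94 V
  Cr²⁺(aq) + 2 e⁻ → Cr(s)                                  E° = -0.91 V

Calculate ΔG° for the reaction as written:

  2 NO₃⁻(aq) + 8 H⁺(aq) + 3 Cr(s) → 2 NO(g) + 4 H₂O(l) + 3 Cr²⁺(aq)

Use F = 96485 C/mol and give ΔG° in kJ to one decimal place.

-1071.0 kJ

As written, NO₃⁻/NO is reduced (cathode) and Cr²⁺/Cr is oxidised (anode), so E°cell = (+0.94) − (-0.91) = +1.85 V.
Balancing electrons gives n = 6.
ΔG° = −nFE° = −(6)(96485)(+1.85) = -1,070,984 J = -1071.0 kJ.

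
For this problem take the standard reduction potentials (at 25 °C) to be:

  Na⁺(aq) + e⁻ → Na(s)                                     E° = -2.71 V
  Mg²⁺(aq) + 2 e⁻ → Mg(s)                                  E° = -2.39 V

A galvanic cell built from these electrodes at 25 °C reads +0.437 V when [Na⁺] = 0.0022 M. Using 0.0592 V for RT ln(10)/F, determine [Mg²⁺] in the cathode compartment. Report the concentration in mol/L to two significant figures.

Mg²⁺/Mg is the cathode, Na⁺/Na the anode: E°cell = +0.32 V, n = 2.
Overall reaction: Mg²⁺(aq) + 2 Na(s) → Mg(s) + 2 Na⁺(aq); Q = [Na⁺]^2/[Mg²⁺]^1.
From E = E° − (0.0592/n) log Q: log Q = (E° − E)·n/0.0592 = (+0.32 − (+0.437))·2/0.0592 = -3.9527.
So 1·log[Mg²⁺] = 2·log(0.0022) − log Q = -5.3152 − (-3.9527) = -1.3625; [Mg²⁺] = 10^(-1.3625) ≈ 0.043 M.

0.043 M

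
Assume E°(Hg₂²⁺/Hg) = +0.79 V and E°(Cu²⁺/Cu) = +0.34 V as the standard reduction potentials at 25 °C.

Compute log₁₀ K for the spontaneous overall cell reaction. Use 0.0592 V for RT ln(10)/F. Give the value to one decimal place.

Cathode: Hg₂²⁺/Hg; anode: Cu²⁺/Cu. E°cell = +0.45 V, n = 2.
log K = nE°cell / 0.0592 = (2)(+0.45) / 0.0592 = 15.2.

15.2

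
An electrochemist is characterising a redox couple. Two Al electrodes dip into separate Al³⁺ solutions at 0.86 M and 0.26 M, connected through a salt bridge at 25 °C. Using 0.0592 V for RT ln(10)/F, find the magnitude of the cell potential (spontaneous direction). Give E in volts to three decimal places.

+0.010 V

For a concentration cell E°cell = 0. The 0.86 M side is the cathode (reduction is favoured where [Al³⁺] is higher).
With n = 3, E = −(0.0592/3) log([Al³⁺]ₐₙ/[Al³⁺]꜀ₐₜ) = −(0.0592/3) log(0.26/0.86) = −(0.0592/3)(-0.520) = +0.010 V.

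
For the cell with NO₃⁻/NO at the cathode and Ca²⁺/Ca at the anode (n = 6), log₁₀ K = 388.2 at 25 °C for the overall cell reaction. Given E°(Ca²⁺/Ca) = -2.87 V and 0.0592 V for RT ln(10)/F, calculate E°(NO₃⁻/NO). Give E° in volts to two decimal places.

+0.96 V

E°cell = (0.0592/n)·log K = (0.0592/6)(388.2) = +3.830 V.
Since NO₃⁻/NO is the cathode and Ca²⁺/Ca the anode, E°cell = E°(NO₃⁻/NO) − E°(Ca²⁺/Ca).
So E°(NO₃⁻/NO) = E°cell + E°(Ca²⁺/Ca) = +3.830 + (-2.87) = +0.96 V.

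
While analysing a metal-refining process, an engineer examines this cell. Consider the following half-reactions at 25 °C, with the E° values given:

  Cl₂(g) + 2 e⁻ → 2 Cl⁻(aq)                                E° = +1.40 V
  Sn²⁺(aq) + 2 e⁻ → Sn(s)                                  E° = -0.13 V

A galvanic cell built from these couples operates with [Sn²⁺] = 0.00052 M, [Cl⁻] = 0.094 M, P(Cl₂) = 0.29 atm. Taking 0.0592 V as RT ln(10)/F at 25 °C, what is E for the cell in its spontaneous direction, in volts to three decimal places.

Cl₂/Cl⁻ is the cathode (higher E°), Sn²⁺/Sn the anode: E°cell = +1.40 − (-0.13) = +1.53 V, n = 2.
Overall: Cl₂(g) + Sn(s) → 2 Cl⁻(aq) + Sn²⁺(aq)
Q = [Cl⁻]^2·[Sn²⁺] / (P(Cl₂)); log Q = -4.800.
E = E° − (0.0592/n) log Q = +1.53 − (0.0592/2)(-4.800) = +1.672 V.

+1.672 V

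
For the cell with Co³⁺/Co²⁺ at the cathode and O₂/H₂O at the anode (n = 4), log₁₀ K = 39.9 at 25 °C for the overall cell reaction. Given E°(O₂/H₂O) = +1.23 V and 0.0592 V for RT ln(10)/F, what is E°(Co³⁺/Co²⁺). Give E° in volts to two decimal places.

E°cell = (0.0592/n)·log K = (0.0592/4)(39.9) = +0.591 V.
Since Co³⁺/Co²⁺ is the cathode and O₂/H₂O the anode, E°cell = E°(Co³⁺/Co²⁺) − E°(O₂/H₂O).
So E°(Co³⁺/Co²⁺) = E°cell + E°(O₂/H₂O) = +0.591 + (+1.23) = +1.82 V.

+1.82 V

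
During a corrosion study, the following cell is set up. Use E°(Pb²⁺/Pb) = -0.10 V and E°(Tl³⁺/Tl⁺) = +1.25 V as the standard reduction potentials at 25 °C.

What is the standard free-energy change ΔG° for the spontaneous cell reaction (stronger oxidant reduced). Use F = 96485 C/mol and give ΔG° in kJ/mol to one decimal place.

Tl³⁺/Tl⁺ (E° = +1.25 V) is the cathode; Pb²⁺/Pb (E° = -0.10 V) is the anode, so E°cell = +1.35 V.
Balancing electrons gives n = 2 (lcm of 2 and 2).
ΔG° = −nFE° = −(2)(96485)(+1.35) = -260,510 J = -260.5 kJ/mol.

-260.5 kJ/mol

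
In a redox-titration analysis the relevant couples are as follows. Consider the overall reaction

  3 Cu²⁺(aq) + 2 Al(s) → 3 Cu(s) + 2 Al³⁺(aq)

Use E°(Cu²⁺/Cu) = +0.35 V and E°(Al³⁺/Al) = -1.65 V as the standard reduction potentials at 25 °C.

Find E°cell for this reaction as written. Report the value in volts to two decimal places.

The Cu²⁺/Cu couple has the higher reduction potential, so it is the cathode; Al³⁺/Al is oxidised at the anode.
E°cell = E°(cathode) − E°(anode) = (+0.35) − (-1.65) = +2.00 V.

+2.00 V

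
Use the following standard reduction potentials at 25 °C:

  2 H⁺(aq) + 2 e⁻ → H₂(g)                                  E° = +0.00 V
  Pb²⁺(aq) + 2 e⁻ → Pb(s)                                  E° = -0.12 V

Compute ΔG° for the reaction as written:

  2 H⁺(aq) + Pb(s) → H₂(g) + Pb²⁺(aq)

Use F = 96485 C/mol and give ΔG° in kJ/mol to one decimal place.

As written, H⁺/H₂ is reduced (cathode) and Pb²⁺/Pb is oxidised (anode), so E°cell = (+0.00) − (-0.12) = +0.12 V.
Balancing electrons gives n = 2.
ΔG° = −nFE° = −(2)(96485)(+0.12) = -23,156 J = -23.2 kJ/mol.

-23.2 kJ/mol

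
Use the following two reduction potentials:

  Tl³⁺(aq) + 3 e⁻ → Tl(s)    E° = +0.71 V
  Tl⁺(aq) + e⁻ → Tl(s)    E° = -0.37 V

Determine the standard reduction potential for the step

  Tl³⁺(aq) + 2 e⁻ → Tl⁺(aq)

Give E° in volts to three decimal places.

Sequential free energies add, so n₃E°₃ = n₁E°₁ + n₂E°₂.
With n₃ = 3, and the known step contributing 1×(-0.37) V, the unknown satisfies 2·E° = 3×(+0.71) − 1×(-0.37) = +2.500.
E° = +2.500 / 2 = +1.250 V.

+1.250 V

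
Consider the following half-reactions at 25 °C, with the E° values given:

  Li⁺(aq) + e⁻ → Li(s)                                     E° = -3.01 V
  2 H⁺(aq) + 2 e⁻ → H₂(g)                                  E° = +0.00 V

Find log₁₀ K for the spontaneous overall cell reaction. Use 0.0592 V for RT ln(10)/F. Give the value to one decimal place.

Cathode: H⁺/H₂; anode: Li⁺/Li. E°cell = +3.01 V, n = 2.
log K = nE°cell / 0.0592 = (2)(+3.01) / 0.0592 = 101.7.

101.7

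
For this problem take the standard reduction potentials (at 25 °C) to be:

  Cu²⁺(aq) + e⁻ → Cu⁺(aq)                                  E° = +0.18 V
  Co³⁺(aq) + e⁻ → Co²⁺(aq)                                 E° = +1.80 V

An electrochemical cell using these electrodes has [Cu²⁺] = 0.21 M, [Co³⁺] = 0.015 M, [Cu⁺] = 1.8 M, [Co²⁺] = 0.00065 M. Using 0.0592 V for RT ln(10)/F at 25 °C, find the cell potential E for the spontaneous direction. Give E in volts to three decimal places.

Co³⁺/Co²⁺ is the cathode (higher E°), Cu²⁺/Cu⁺ the anode: E°cell = +1.80 − (+0.18) = +1.62 V, n = 1.
Overall: Co³⁺(aq) + Cu⁺(aq) → Co²⁺(aq) + Cu²⁺(aq)
Q = [Co²⁺]·[Cu²⁺] / ([Co³⁺]·[Cu⁺]); log Q = -2.296.
E = E° − (0.0592/n) log Q = +1.62 − (0.0592/1)(-2.296) = +1.756 V.

+1.756 V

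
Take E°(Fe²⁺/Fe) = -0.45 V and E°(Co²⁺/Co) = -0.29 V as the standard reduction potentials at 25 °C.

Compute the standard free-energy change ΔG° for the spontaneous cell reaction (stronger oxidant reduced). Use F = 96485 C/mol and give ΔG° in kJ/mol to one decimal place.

-30.9 kJ/mol

Co²⁺/Co (E° = -0.29 V) is the cathode; Fe²⁺/Fe (E° = -0.45 V) is the anode, so E°cell = +0.16 V.
Balancing electrons gives n = 2 (lcm of 2 and 2).
ΔG° = −nFE° = −(2)(96485)(+0.16) = -30,875 J = -30.9 kJ/mol.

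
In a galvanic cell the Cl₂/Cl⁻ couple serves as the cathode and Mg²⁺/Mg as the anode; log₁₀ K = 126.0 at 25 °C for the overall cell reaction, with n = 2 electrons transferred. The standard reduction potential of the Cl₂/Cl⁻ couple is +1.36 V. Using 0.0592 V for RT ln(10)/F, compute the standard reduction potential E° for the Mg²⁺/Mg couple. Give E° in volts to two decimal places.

E°cell = (0.0592/n)·log K = (0.0592/2)(126.0) = +3.730 V.
Since Cl₂/Cl⁻ is the cathode and Mg²⁺/Mg the anode, E°cell = E°(Cl₂/Cl⁻) − E°(Mg²⁺/Mg).
So E°(Mg²⁺/Mg) = E°(Cl₂/Cl⁻) − E°cell = (+1.36) − (+3.730) = -2.37 V.

-2.37 V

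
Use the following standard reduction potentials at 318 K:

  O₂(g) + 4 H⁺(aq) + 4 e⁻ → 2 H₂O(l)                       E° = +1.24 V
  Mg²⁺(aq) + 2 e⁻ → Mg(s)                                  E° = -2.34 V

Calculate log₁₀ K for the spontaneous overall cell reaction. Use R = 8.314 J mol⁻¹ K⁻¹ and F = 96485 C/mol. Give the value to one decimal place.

Cathode: O₂/H₂O; anode: Mg²⁺/Mg. E°cell = (+1.24) − (-2.34) = +3.58 V, with n = 4.
ΔG° = −nFE° = −RT ln K, so ln K = nFE°/(RT) = (4)(96485)(+3.58) / ((8.314)(318)) = 522.596.
log₁₀ K = 522.596 / ln 10 = 227.0.

227.0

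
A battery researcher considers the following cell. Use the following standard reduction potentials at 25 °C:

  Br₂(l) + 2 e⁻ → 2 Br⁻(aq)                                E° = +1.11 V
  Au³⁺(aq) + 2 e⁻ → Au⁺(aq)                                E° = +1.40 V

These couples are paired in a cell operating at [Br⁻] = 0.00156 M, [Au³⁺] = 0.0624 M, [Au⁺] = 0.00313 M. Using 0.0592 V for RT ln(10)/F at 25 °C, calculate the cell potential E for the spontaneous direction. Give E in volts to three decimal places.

Au³⁺/Au⁺ is the cathode (higher E°), Br₂/Br⁻ the anode: E°cell = +1.40 − (+1.11) = +0.29 V, n = 2.
Overall: Au³⁺(aq) + 2 Br⁻(aq) → Au⁺(aq) + Br₂(l)
Q = [Au⁺] / ([Au³⁺]·[Br⁻]^2); log Q = 4.314.
E = E° − (0.0592/n) log Q = +0.29 − (0.0592/2)(4.314) = +0.162 V.

+0.162 V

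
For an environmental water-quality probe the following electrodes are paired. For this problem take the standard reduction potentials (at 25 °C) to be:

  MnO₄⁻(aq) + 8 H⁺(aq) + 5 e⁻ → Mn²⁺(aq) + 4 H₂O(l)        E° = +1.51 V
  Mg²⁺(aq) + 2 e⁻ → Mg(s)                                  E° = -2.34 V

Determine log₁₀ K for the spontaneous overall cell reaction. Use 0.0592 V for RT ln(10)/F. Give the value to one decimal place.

650.3

Cathode: MnO₄⁻/Mn²⁺; anode: Mg²⁺/Mg. E°cell = +3.85 V, n = 10.
log K = nE°cell / 0.0592 = (10)(+3.85) / 0.0592 = 650.3.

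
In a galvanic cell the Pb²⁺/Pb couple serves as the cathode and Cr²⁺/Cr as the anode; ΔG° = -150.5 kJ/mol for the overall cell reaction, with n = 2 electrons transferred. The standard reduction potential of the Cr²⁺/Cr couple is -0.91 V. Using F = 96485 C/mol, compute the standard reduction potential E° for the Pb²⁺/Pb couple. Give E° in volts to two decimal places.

E°cell = −ΔG°/(nF) = −(-150.5×10³)/((2)(96485)) = +0.780 V.
Since Pb²⁺/Pb is the cathode and Cr²⁺/Cr the anode, E°cell = E°(Pb²⁺/Pb) − E°(Cr²⁺/Cr).
So E°(Pb²⁺/Pb) = E°cell + E°(Cr²⁺/Cr) = +0.780 + (-0.91) = -0.13 V.

-0.13 V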